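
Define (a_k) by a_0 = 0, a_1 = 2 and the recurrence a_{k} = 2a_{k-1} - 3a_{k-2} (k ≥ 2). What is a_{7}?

The ordinary generating function has denominator 1 - 2z + 3z^2.
Iterating the recurrence: a_0,…,a_{7} = 0, 2, 4, 2, -8, -22, -20, 26.

26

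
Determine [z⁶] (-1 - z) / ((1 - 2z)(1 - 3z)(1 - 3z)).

-14235

The denominator gives the recurrence a_n = 8a_(n−1) − 21a_(n−2) + 18a_(n−3) for n ≥ 3; the numerator fixes a_0 = -1, a_1 = -9, a_2 = -51.
Iterating: -1, -9, -51, -237, -987, -3837, -14235, so a_6 = -14235.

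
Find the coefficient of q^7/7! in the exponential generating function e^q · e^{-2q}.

-1

The EGF product rule gives c_7 = Σ_{k_1+k_2=7} C(7; k_1,k_2) · ∏ g_i(k_i), where e^q gives (1)^k; e^{-2q} gives (-2)^k.
g_1(k) for k = 0…7: 1, 1, 1, 1, 1, 1, 1, 1.
g_2(k) for k = 0…7: 1, -2, 4, -8, 16, -32, 64, -128.
c_7 = Σ_k C(7,k)·g_1(k)·g_2(7−k) = 1·1·(-128) + 7·1·64 + 21·1·(-32) + 35·1·16 + 35·1·(-8) + 21·1·4 + 7·1·(-2) + 1·1·1 = −128 + 448 − 672 + 560 − 280 + 84 − 14 + 1 = -1.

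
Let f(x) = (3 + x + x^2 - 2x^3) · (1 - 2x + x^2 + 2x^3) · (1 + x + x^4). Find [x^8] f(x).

7

(3 + x + x^2 - 2x^3) has coefficients 3,1,1,-2 for degrees 0…3.
(1 - 2x + x^2 + 2x^3) has coefficients 1,-2,1,2,0,0,0,0,0 for degrees 0…8.
Finally multiplying by (1 + x + x^4), the product of all factors after the first has coefficients 1,-1,-1,3,3,-2,1,2,0 for degrees 0…8.
[x^8] = 3·0 + 1·2 + 1·1 − 2·(-2) = 7.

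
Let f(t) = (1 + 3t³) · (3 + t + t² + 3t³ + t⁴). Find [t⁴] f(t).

(1 + 3t³) has coefficients 1,0,0,3 for degrees 0…3.
(3 + t + t² + 3t³ + t⁴) has coefficients 3,1,1,3,1 for degrees 0…4.
[t⁴] = 1·1 + 3·1 = 4.

4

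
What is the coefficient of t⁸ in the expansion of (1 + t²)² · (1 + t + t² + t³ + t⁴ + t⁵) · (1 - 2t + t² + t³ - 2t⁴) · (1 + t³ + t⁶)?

-4

(1 + t²)² has coefficients 1,0,2,0,1 for degrees 0…4.
(1 + t + t² + t³ + t⁴ + t⁵) has coefficients 1,1,1,1,1,1,0,0,0 for degrees 0…8.
Multiplying by (1 - 2t + t² + t³ - 2t⁴) gives running coefficients 1,-1,0,1,-1,-1,-2,0,-1 for degrees 0…8.
Finally multiplying by (1 + t³ + t⁶), the product of all factors after the first has coefficients 1,-1,0,2,-2,-1,0,-2,-2 for degrees 0…8.
[t⁸] = 1·(-2) + 2·0 + 1·(-2) = -4.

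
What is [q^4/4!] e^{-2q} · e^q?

The EGF product rule gives c_4 = Σ_{k_1+k_2=4} C(4; k_1,k_2) · ∏ g_i(k_i), where e^{-2q} gives (-2)^k; e^q gives (1)^k.
g_1(k) for k = 0…4: 1, -2, 4, -8, 16.
g_2(k) for k = 0…4: 1, 1, 1, 1, 1.
c_4 = Σ_k C(4,k)·g_1(k)·g_2(4−k) = 1·1·1 + 4·(-2)·1 + 6·4·1 + 4·(-8)·1 + 1·16·1 = 1 − 8 + 24 − 32 + 16 = 1.

1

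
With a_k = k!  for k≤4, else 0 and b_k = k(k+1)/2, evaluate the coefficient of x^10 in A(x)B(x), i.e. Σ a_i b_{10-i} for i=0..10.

844

Write out a_i and b_{10-i} for i = 0,…,10 and sum the products.
Σ = 1·55 + 1·45 + 2·36 + 6·28 + 24·21 + 0·15 + 0·10 + 0·6 + 0·3 + 0·1 + 0·0 = 844.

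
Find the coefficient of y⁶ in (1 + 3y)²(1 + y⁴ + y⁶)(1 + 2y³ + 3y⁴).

(1 + 3y)² has coefficients 1,6,9 for degrees 0…2.
(1 + y⁴ + y⁶) has coefficients 1,0,0,0,1,0,1 for degrees 0…6.
Finally multiplying by (1 + 2y³ + 3y⁴), the product of all factors after the first has coefficients 1,0,0,2,4,0,1 for degrees 0…6.
[y⁶] = 1·1 + 6·0 + 9·4 = 37.

37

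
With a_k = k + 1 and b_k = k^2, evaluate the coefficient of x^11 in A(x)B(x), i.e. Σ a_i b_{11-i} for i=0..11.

1716

The convolution is the x^11 coefficient of A(x)B(x).
Σ = 1·121 + 2·100 + 3·81 + 4·64 + 5·49 + 6·36 + 7·25 + 8·16 + 9·9 + 10·4 + 11·1 + 12·0 = 1716.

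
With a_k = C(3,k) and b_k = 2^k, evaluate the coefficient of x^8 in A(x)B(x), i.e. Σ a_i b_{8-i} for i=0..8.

This is [x^8] in the product of the two ordinary generating functions.
Σ = 1·256 + 3·128 + 3·64 + 1·32 + 0·16 + 0·8 + 0·4 + 0·2 + 0·1 = 864.

864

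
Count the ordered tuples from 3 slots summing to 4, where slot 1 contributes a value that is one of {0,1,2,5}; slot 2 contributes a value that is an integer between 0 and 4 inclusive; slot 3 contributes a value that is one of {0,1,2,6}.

9

The generating function for the choices is (1 + t + t² + t⁵)·(1 + t + t² + t³ + t⁴)·(1 + t + t² + t⁶); the count is [t⁴].
(1 + t + t² + t⁵) has coefficients 1,1,1,0,0 for degrees 0…4.
(1 + t + t² + t³ + t⁴) has coefficients 1,1,1,1,1 for degrees 0…4.
Finally multiplying by (1 + t + t² + t⁶), the product of all factors after the first has coefficients 1,2,3,3,3 for degrees 0…4.
[t⁴] = 1·3 + 1·3 + 1·3 = 9.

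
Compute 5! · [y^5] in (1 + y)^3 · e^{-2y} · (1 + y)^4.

The EGF product rule gives c_5 = Σ_{k_1+k_2+k_3=5} C(5; k_1,k_2,k_3) · ∏ g_i(k_i), where (1+y)^3 gives the falling factorial (3)_k; e^{-2y} gives (-2)^k; (1+y)^4 gives the falling factorial (4)_k.
g_1(k) for k = 0…5: 1, 3, 6, 6, 0, 0.
g_2(k) for k = 0…5: 1, -2, 4, -8, 16, -32.
g_3(k) for k = 0…5: 1, 4, 12, 24, 24, 0.
First combine the last two factors: h(k) = Σ_j C(k,j)·g_2(j)·g_3(k−j) for k = 0…5: 1, 2, 0, -8, 8, 48.
c_5 = Σ_k C(5,k)·g_1(k)·h(5−k) = 1·1·48 + 5·3·8 + 10·6·(-8) = 48 + 120 − 480 = -312.

-312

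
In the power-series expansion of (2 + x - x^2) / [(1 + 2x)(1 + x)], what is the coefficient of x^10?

The denominator gives the recurrence a_n = −3a_(n−1) − 2a_(n−2) for n ≥ 3; the numerator fixes a_0 = 2, a_1 = -5, a_2 = 10.
Iterating: 2, -5, 10, -20, 40, -80, 160, -320, 640, -1280, 2560, so a_10 = 2560.

2560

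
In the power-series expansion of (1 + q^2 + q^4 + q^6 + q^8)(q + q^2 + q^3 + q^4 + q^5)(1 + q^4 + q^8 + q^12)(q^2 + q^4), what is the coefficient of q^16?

10

(1 + q^2 + q^4 + q^6 + q^8) has coefficients 1,0,1,0,1,0,1,0,1 for degrees 0…8.
(q + q^2 + q^3 + q^4 + q^5) has coefficients 0,1,1,1,1,1,0,0,0,0,0,0,0,0,0,0,0 for degrees 0…16.
Multiplying by (1 + q^4 + q^8 + q^12) gives running coefficients 0,1,1,1,1,2,1,1,1,2,1,1,1,2,1,1,1 for degrees 0…16.
Finally multiplying by (q^2 + q^4), the product of all factors after the first has coefficients 0,0,0,1,1,2,2,3,2,3,2,3,2,3,2,3,2 for degrees 0…16.
[q^16] = 1·2 + 1·2 + 1·2 + 1·2 + 1·2 = 10.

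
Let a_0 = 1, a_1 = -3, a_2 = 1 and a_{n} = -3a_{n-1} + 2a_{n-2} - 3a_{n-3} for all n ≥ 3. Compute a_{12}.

1756940

The ordinary generating function has denominator 1 + 3q - 2q^2 + 3q^3.
Iterating the recurrence: a_0,…,a_{12} = 1, -3, 1, -12, 47, -168, 634, -2379, 8909, -33387, 125116, -468849, 1756940.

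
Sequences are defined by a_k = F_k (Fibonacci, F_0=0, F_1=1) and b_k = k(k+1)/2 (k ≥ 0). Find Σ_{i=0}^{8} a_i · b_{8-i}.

This is [x^8] in the product of the two ordinary generating functions.
Σ = 0·36 + 1·28 + 1·21 + 2·15 + 3·10 + 5·6 + 8·3 + 13·1 + 21·0 = 176.

176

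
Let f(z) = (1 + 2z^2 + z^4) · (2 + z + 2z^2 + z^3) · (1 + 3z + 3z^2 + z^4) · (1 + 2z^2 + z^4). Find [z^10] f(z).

67

(1 + 2z^2 + z^4) has coefficients 1,0,2,0,1 for degrees 0…4.
(2 + z + 2z^2 + z^3) has coefficients 2,1,2,1,0,0,0,0,0,0,0 for degrees 0…10.
Multiplying by (1 + 3z + 3z^2 + z^4) gives running coefficients 2,7,11,10,11,4,2,1,0,0,0 for degrees 0…10.
Finally multiplying by (1 + 2z^2 + z^4), the product of all factors after the first has coefficients 2,7,15,24,35,31,35,19,15,6,2 for degrees 0…10.
[z^10] = 1·2 + 2·15 + 1·35 = 67.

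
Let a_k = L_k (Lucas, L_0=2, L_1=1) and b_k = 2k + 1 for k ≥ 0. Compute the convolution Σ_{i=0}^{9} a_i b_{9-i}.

816

This is [x^9] in the product of the two ordinary generating functions.
Σ = 2·19 + 1·17 + 3·15 + 4·13 + 7·11 + 11·9 + 18·7 + 29·5 + 47·3 + 76·1 = 816.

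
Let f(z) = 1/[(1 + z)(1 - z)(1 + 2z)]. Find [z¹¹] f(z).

Partial fractions give a closed form: a_n = (-1/2)·(-1)^n + (1/6)·1^n + (4/3)·(-2)^n.
At n = 11: a_11 = -2730.

-2730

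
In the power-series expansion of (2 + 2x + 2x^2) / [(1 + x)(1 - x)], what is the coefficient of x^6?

4

The denominator gives the recurrence a_n = a_(n−2) for n ≥ 3; the numerator fixes a_0 = 2, a_1 = 2, a_2 = 4.
Iterating: 2, 2, 4, 2, 4, 2, 4, so a_6 = 4.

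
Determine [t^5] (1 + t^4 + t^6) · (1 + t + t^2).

1

(1 + t^4 + t^6) has coefficients 1,0,0,0,1,0 for degrees 0…5.
(1 + t + t^2) has coefficients 1,1,1,0,0,0 for degrees 0…5.
[t^5] = 1·0 + 1·1 = 1.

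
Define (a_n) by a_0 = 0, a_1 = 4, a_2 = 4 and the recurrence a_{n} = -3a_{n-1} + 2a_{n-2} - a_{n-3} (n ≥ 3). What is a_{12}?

492364

The ordinary generating function has denominator 1 + 3x - 2x^2 + x^3.
Iterating the recurrence: a_0,…,a_{12} = 0, 4, 4, -4, 16, -60, 216, -784, 2844, -10316, 37420, -135736, 492364.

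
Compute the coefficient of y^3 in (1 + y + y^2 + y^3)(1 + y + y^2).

(1 + y + y^2 + y^3) has coefficients 1,1,1,1 for degrees 0…3.
(1 + y + y^2) has coefficients 1,1,1,0 for degrees 0…3.
[y^3] = 1·0 + 1·1 + 1·1 + 1·1 = 3.

3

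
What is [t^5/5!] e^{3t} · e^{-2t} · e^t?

The EGF product rule gives c_5 = Σ_{k_1+k_2+k_3=5} C(5; k_1,k_2,k_3) · ∏ g_i(k_i), where e^{3t} gives (3)^k; e^{-2t} gives (-2)^k; e^t gives (1)^k.
g_1(k) for k = 0…5: 1, 3, 9, 27, 81, 243.
g_2(k) for k = 0…5: 1, -2, 4, -8, 16, -32.
g_3(k) for k = 0…5: 1, 1, 1, 1, 1, 1.
First combine the last two factors: h(k) = Σ_j C(k,j)·g_2(j)·g_3(k−j) for k = 0…5: 1, -1, 1, -1, 1, -1.
c_5 = Σ_k C(5,k)·g_1(k)·h(5−k) = 1·1·(-1) + 5·3·1 + 10·9·(-1) + 10·27·1 + 5·81·(-1) + 1·243·1 = −1 + 15 − 90 + 270 − 405 + 243 = 32.

32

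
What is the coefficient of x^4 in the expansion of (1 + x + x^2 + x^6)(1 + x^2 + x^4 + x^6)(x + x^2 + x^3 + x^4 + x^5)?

5

(1 + x + x^2 + x^6) has coefficients 1,1,1,0,0 for degrees 0…4.
(1 + x^2 + x^4 + x^6) has coefficients 1,0,1,0,1 for degrees 0…4.
Finally multiplying by (x + x^2 + x^3 + x^4 + x^5), the product of all factors after the first has coefficients 0,1,1,2,2 for degrees 0…4.
[x^4] = 1·2 + 1·2 + 1·1 = 5.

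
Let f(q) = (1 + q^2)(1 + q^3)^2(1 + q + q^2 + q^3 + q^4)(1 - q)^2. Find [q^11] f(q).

(1 + q^2) has coefficients 1,0,1 for degrees 0…2.
(1 + q^3)^2 has coefficients 1,0,0,2,0,0,1,0,0,0,0,0 for degrees 0…11.
Multiplying by (1 + q + q^2 + q^3 + q^4) gives running coefficients 1,1,1,3,3,2,3,3,1,1,1,0 for degrees 0…11.
Finally multiplying by (1 - q)^2, the product of all factors after the first has coefficients 1,-1,0,2,-2,-1,2,-1,-2,2,0,-1 for degrees 0…11.
[q^11] = 1·(-1) + 1·2 = 1.

1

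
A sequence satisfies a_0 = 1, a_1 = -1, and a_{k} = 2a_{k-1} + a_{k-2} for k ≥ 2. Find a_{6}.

-41

The ordinary generating function has denominator 1 - 2y - y^2.
Iterating the recurrence: a_0,…,a_{6} = 1, -1, -1, -3, -7, -17, -41.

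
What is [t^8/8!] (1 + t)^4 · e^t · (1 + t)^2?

93289

The EGF product rule gives c_8 = Σ_{k_1+k_2+k_3=8} C(8; k_1,k_2,k_3) · ∏ g_i(k_i), where (1+t)^4 gives the falling factorial (4)_k; e^t gives (1)^k; (1+t)^2 gives the falling factorial (2)_k.
g_1(k) for k = 0…8: 1, 4, 12, 24, 24, 0, 0, 0, 0.
g_2(k) for k = 0…8: 1, 1, 1, 1, 1, 1, 1, 1, 1.
g_3(k) for k = 0…8: 1, 2, 2, 0, 0, 0, 0, 0, 0.
First combine the last two factors: h(k) = Σ_j C(k,j)·g_2(j)·g_3(k−j) for k = 0…8: 1, 3, 7, 13, 21, 31, 43, 57, 73.
c_8 = Σ_k C(8,k)·g_1(k)·h(8−k) = 1·1·73 + 8·4·57 + 28·12·43 + 56·24·31 + 70·24·21 = 73 + 1824 + 14448 + 41664 + 35280 = 93289.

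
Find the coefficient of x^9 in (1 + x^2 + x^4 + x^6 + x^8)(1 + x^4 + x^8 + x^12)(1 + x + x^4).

(1 + x^2 + x^4 + x^6 + x^8) has coefficients 1,0,1,0,1,0,1,0,1 for degrees 0…8.
(1 + x^4 + x^8 + x^12) has coefficients 1,0,0,0,1,0,0,0,1,0 for degrees 0…9.
Finally multiplying by (1 + x + x^4), the product of all factors after the first has coefficients 1,1,0,0,2,1,0,0,2,1 for degrees 0…9.
[x^9] = 1·1 + 1·0 + 1·1 + 1·0 + 1·1 = 3.

3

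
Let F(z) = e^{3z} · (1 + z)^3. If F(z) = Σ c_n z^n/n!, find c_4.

The EGF product rule gives c_4 = Σ_{k_1+k_2=4} C(4; k_1,k_2) · ∏ g_i(k_i), where e^{3z} gives (3)^k; (1+z)^3 gives the falling factorial (3)_k.
g_1(k) for k = 0…4: 1, 3, 9, 27, 81.
g_2(k) for k = 0…4: 1, 3, 6, 6, 0.
c_4 = Σ_k C(4,k)·g_1(k)·g_2(4−k) = 4·3·6 + 6·9·6 + 4·27·3 + 1·81·1 = 72 + 324 + 324 + 81 = 801.

801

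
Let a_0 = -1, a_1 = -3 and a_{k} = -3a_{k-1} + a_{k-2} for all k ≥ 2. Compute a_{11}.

The ordinary generating function has denominator 1 + 3t - t^2.
Iterating the recurrence: a_0,…,a_{11} = -1, -3, 8, -27, 89, -294, 971, -3207, 10592, -34983, 115541, -381606.

-381606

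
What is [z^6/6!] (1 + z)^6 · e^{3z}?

173007

The EGF product rule gives c_6 = Σ_{k_1+k_2=6} C(6; k_1,k_2) · ∏ g_i(k_i), where (1+z)^6 gives the falling factorial (6)_k; e^{3z} gives (3)^k.
g_1(k) for k = 0…6: 1, 6, 30, 120, 360, 720, 720.
g_2(k) for k = 0…6: 1, 3, 9, 27, 81, 243, 729.
c_6 = Σ_k C(6,k)·g_1(k)·g_2(6−k) = 1·1·729 + 6·6·243 + 15·30·81 + 20·120·27 + 15·360·9 + 6·720·3 + 1·720·1 = 729 + 8748 + 36450 + 64800 + 48600 + 12960 + 720 = 173007.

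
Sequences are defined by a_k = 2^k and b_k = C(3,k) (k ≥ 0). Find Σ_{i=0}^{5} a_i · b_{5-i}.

108

The convolution is the t^5 coefficient of A(t)B(t).
Σ = 1·0 + 2·0 + 4·1 + 8·3 + 16·3 + 32·1 = 108.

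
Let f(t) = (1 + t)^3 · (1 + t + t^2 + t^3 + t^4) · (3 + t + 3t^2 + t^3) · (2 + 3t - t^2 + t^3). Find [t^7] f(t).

222

(1 + t)^3 has coefficients 1,3,3,1 for degrees 0…3.
(1 + t + t^2 + t^3 + t^4) has coefficients 1,1,1,1,1,0,0,0 for degrees 0…7.
Multiplying by (3 + t + 3t^2 + t^3) gives running coefficients 3,4,7,8,8,5,4,1 for degrees 0…7.
Finally multiplying by (2 + 3t - t^2 + t^3), the product of all factors after the first has coefficients 6,17,23,36,37,33,23,17 for degrees 0…7.
[t^7] = 1·17 + 3·23 + 3·33 + 1·37 = 222.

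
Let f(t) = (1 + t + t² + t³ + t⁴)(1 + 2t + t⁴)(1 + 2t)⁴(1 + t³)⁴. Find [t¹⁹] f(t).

545

(1 + t + t² + t³ + t⁴) has coefficients 1,1,1,1,1 for degrees 0…4.
(1 + 2t + t⁴) has coefficients 1,2,0,0,1,0,0,0,0,0,0,0,0,0,0,0,0,0,0,0 for degrees 0…19.
Multiplying by (1 + 2t)⁴ gives running coefficients 1,10,40,80,81,40,24,32,16,0,0,0,0,0,0,0,0,0,0,0 for degrees 0…19.
Finally multiplying by (1 + t³)⁴, the product of all factors after the first has coefficients 1,10,40,84,121,200,350,416,416,580,654,464,465,526,296,176,209,104,24,32 for degrees 0…19.
[t¹⁹] = 1·32 + 1·24 + 1·104 + 1·209 + 1·176 = 545.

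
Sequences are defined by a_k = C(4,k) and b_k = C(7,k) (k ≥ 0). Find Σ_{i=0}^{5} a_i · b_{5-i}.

462

This is [x^5] in the product of the two ordinary generating functions.
Σ = 1·21 + 4·35 + 6·35 + 4·21 + 1·7 + 0·1 = 462.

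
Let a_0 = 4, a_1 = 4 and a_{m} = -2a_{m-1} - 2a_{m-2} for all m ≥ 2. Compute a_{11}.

384

The ordinary generating function has denominator 1 + 2t + 2t^2.
Iterating the recurrence: a_0,…,a_{11} = 4, 4, -16, 24, -16, -16, 64, -96, 64, 64, -256, 384.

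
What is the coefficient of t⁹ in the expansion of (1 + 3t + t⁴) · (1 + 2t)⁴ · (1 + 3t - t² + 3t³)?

88

(1 + 3t + t⁴) has coefficients 1,3,0,0,1 for degrees 0…4.
(1 + 2t)⁴ has coefficients 1,8,24,32,16,0,0,0,0,0 for degrees 0…9.
Finally multiplying by (1 + 3t - t² + 3t³), the product of all factors after the first has coefficients 1,11,47,99,112,88,80,48,0,0 for degrees 0…9.
[t⁹] = 1·0 + 3·0 + 1·88 = 88.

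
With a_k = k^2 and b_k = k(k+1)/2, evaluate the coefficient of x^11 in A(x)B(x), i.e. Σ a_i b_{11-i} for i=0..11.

3289

Write out a_i and b_{11-i} for i = 0,…,11 and sum the products.
Σ = 0·66 + 1·55 + 4·45 + 9·36 + 16·28 + 25·21 + 36·15 + 49·10 + 64·6 + 81·3 + 100·1 + 121·0 = 3289.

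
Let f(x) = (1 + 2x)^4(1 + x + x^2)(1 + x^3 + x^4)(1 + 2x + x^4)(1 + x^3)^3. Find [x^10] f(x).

2188

(1 + 2x)^4 has coefficients 1,8,24,32,16 for degrees 0…4.
(1 + x + x^2) has coefficients 1,1,1,0,0,0,0,0,0,0,0 for degrees 0…10.
Multiplying by (1 + x^3 + x^4) gives running coefficients 1,1,1,1,2,2,1,0,0,0,0 for degrees 0…10.
Multiplying by (1 + 2x + x^4) gives running coefficients 1,3,3,3,5,7,6,3,2,2,1 for degrees 0…10.
Finally multiplying by (1 + x^3)^3, the product of all factors after the first has coefficients 1,3,3,6,14,16,18,27,32,30,28 for degrees 0…10.
[x^10] = 1·28 + 8·30 + 24·32 + 32·27 + 16·18 = 2188.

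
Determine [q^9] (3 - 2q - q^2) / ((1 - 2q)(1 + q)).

596

The denominator gives the recurrence a_n = a_(n−1) + 2a_(n−2) for n ≥ 3; the numerator fixes a_0 = 3, a_1 = 1, a_2 = 6.
Iterating: 3, 1, 6, 8, 20, 36, 76, 148, 300, 596, so a_9 = 596.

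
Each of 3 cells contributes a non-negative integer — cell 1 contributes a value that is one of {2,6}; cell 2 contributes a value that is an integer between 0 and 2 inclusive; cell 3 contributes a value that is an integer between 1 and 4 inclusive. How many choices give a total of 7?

The generating function for the choices is (x^2 + x^6)·(1 + x + x^2)·(x + x^2 + x^3 + x^4); the count is [x^7].
(x^2 + x^6) has coefficients 0,0,1,0,0,0,1 for degrees 0…6.
(1 + x + x^2) has coefficients 1,1,1,0,0,0,0,0 for degrees 0…7.
Finally multiplying by (x + x^2 + x^3 + x^4), the product of all factors after the first has coefficients 0,1,2,3,3,2,1,0 for degrees 0…7.
[x^7] = 1·2 + 1·1 = 3.

3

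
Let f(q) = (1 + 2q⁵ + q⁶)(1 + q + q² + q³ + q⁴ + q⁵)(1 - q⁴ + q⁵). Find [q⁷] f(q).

(1 + 2q⁵ + q⁶) has coefficients 1,0,0,0,0,2,1 for degrees 0…6.
(1 + q + q² + q³ + q⁴ + q⁵) has coefficients 1,1,1,1,1,1,0,0 for degrees 0…7.
Finally multiplying by (1 - q⁴ + q⁵), the product of all factors after the first has coefficients 1,1,1,1,0,1,0,0 for degrees 0…7.
[q⁷] = 1·0 + 2·1 + 1·1 = 3.

3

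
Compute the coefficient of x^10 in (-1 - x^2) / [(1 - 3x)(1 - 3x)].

The denominator gives the recurrence a_n = 6a_(n−1) − 9a_(n−2) for n ≥ 3; the numerator fixes a_0 = -1, a_1 = -6, a_2 = -28.
Iterating: -1, -6, -28, -114, -432, -1566, -5508, -18954, -64152, -214326, -708588, so a_10 = -708588.

-708588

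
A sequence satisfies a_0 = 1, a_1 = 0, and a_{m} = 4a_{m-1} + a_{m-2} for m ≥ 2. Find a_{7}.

1292

The ordinary generating function has denominator 1 - 4z - z^2.
Iterating the recurrence: a_0,…,a_{7} = 1, 0, 1, 4, 17, 72, 305, 1292.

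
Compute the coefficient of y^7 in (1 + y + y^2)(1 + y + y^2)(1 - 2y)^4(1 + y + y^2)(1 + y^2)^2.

(1 + y + y^2) has coefficients 1,1,1 for degrees 0…2.
(1 + y + y^2) has coefficients 1,1,1,0,0,0,0,0 for degrees 0…7.
Multiplying by (1 - 2y)^4 gives running coefficients 1,-7,17,-16,8,-16,16,0 for degrees 0…7.
Multiplying by (1 + y + y^2) gives running coefficients 1,-6,11,-6,9,-24,8,0 for degrees 0…7.
Finally multiplying by (1 + y^2)^2, the product of all factors after the first has coefficients 1,-6,13,-18,32,-42,37,-54 for degrees 0…7.
[y^7] = 1·(-54) + 1·37 + 1·(-42) = -59.

-59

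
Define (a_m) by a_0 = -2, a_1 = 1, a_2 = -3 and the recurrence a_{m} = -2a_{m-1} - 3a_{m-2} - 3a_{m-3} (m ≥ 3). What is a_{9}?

The ordinary generating function has denominator 1 + 2z + 3z^2 + 3z^3.
Iterating the recurrence: a_0,…,a_{9} = -2, 1, -3, 9, -12, 6, -3, 24, -57, 51.

51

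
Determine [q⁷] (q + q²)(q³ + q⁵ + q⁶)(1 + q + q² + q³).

(q + q²) has coefficients 0,1,1 for degrees 0…2.
(q³ + q⁵ + q⁶) has coefficients 0,0,0,1,0,1,1,0 for degrees 0…7.
Finally multiplying by (1 + q + q² + q³), the product of all factors after the first has coefficients 0,0,0,1,1,2,3,2 for degrees 0…7.
[q⁷] = 1·3 + 1·2 = 5.

5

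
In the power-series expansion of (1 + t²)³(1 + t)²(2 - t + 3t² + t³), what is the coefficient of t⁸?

(1 + t²)³ has coefficients 1,0,3,0,3,0,1 for degrees 0…6.
(1 + t)² has coefficients 1,2,1,0,0,0,0,0,0 for degrees 0…8.
Finally multiplying by (2 - t + 3t² + t³), the product of all factors after the first has coefficients 2,3,3,6,5,1,0,0,0 for degrees 0…8.
[t⁸] = 1·0 + 3·0 + 3·5 + 1·3 = 18.

18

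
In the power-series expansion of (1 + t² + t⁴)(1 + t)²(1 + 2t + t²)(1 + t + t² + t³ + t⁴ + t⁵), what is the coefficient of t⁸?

(1 + t² + t⁴) has coefficients 1,0,1,0,1 for degrees 0…4.
(1 + t)² has coefficients 1,2,1,0,0,0,0,0,0 for degrees 0…8.
Multiplying by (1 + 2t + t²) gives running coefficients 1,4,6,4,1,0,0,0,0 for degrees 0…8.
Finally multiplying by (1 + t + t² + t³ + t⁴ + t⁵), the product of all factors after the first has coefficients 1,5,11,15,16,16,15,11,5 for degrees 0…8.
[t⁸] = 1·5 + 1·15 + 1·16 = 36.

36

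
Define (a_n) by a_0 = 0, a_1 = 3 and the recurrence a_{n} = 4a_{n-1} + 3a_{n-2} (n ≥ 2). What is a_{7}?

26481

The ordinary generating function has denominator 1 - 4x - 3x^2.
Iterating the recurrence: a_0,…,a_{7} = 0, 3, 12, 57, 264, 1227, 5700, 26481.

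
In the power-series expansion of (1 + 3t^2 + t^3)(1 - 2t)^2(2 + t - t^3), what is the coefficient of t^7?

-8

(1 + 3t^2 + t^3) has coefficients 1,0,3,1 for degrees 0…3.
(1 - 2t)^2 has coefficients 1,-4,4,0,0,0,0,0 for degrees 0…7.
Finally multiplying by (2 + t - t^3), the product of all factors after the first has coefficients 2,-7,4,3,4,-4,0,0 for degrees 0…7.
[t^7] = 1·0 + 3·(-4) + 1·4 = -8.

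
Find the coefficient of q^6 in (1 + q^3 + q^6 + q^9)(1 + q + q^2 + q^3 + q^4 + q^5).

2

(1 + q^3 + q^6 + q^9) has coefficients 1,0,0,1,0,0,1 for degrees 0…6.
(1 + q + q^2 + q^3 + q^4 + q^5) has coefficients 1,1,1,1,1,1,0 for degrees 0…6.
[q^6] = 1·0 + 1·1 + 1·1 = 2.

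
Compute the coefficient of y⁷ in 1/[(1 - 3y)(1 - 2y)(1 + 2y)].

3783

Partial fractions give a closed form: a_n = (9/5)·3^n + (-1)·2^n + (1/5)·(-2)^n.
At n = 7: a_7 = 3783.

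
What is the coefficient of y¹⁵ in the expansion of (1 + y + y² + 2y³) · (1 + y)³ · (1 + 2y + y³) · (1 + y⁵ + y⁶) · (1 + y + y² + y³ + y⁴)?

130

(1 + y + y² + 2y³) has coefficients 1,1,1,2 for degrees 0…3.
(1 + y)³ has coefficients 1,3,3,1,0,0,0,0,0,0,0,0,0,0,0,0 for degrees 0…15.
Multiplying by (1 + 2y + y³) gives running coefficients 1,5,9,8,5,3,1,0,0,0,0,0,0,0,0,0 for degrees 0…15.
Multiplying by (1 + y⁵ + y⁶) gives running coefficients 1,5,9,8,5,4,7,14,17,13,8,4,1,0,0,0 for degrees 0…15.
Finally multiplying by (1 + y + y² + y³ + y⁴), the product of all factors after the first has coefficients 1,6,15,23,28,31,33,38,47,55,59,56,43,26,13,5 for degrees 0…15.
[y¹⁵] = 1·5 + 1·13 + 1·26 + 2·43 = 130.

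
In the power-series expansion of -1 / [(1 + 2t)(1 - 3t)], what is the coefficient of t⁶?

Partial fractions give a closed form: a_n = (-2/5)·(-2)^n + (-3/5)·3^n.
At n = 6: a_6 = -463.

-463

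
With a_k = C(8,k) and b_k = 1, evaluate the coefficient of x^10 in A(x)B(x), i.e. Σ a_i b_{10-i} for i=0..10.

This is [x^10] in the product of the two ordinary generating functions.
Σ = 1·1 + 8·1 + 28·1 + 56·1 + 70·1 + 56·1 + 28·1 + 8·1 + 1·1 + 0·1 + 0·1 = 256.

256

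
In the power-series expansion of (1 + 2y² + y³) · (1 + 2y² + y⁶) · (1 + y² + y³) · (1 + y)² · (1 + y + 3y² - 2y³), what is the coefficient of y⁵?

(1 + 2y² + y³) has coefficients 1,0,2,1 for degrees 0…3.
(1 + 2y² + y⁶) has coefficients 1,0,2,0,0,0 for degrees 0…5.
Multiplying by (1 + y² + y³) gives running coefficients 1,0,3,1,2,2 for degrees 0…5.
Multiplying by (1 + y)² gives running coefficients 1,2,4,7,7,7 for degrees 0…5.
Finally multiplying by (1 + y + 3y² - 2y³), the product of all factors after the first has coefficients 1,3,9,15,22,27 for degrees 0…5.
[y⁵] = 1·27 + 2·15 + 1·9 = 66.

66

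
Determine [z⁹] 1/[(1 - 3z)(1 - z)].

The denominator gives the recurrence a_n = 4a_(n−1) − 3a_(n−2) for n ≥ 2; the numerator fixes a_0 = 1, a_1 = 4.
Iterating: 1, 4, 13, 40, 121, 364, 1093, 3280, 9841, 29524, so a_9 = 29524.

29524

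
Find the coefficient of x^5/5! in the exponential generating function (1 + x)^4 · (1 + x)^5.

15120

The EGF product rule gives c_5 = Σ_{k_1+k_2=5} C(5; k_1,k_2) · ∏ g_i(k_i), where (1+x)^4 gives the falling factorial (4)_k; (1+x)^5 gives the falling factorial (5)_k.
g_1(k) for k = 0…5: 1, 4, 12, 24, 24, 0.
g_2(k) for k = 0…5: 1, 5, 20, 60, 120, 120.
c_5 = Σ_k C(5,k)·g_1(k)·g_2(5−k) = 1·1·120 + 5·4·120 + 10·12·60 + 10·24·20 + 5·24·5 = 120 + 2400 + 7200 + 4800 + 600 = 15120.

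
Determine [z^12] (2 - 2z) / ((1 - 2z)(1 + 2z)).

The denominator gives the recurrence a_n = 4a_(n−2) for n ≥ 2; the numerator fixes a_0 = 2, a_1 = -2.
Iterating: 2, -2, 8, -8, 32, -32, 128, -128, 512, -512, 2048, -2048, 8192, so a_12 = 8192.

8192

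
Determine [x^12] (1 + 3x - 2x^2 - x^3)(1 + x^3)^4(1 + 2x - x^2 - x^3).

-29

(1 + 3x - 2x^2 - x^3) has coefficients 1,3,-2,-1 for degrees 0…3.
(1 + x^3)^4 has coefficients 1,0,0,4,0,0,6,0,0,4,0,0,1 for degrees 0…12.
Finally multiplying by (1 + 2x - x^2 - x^3), the product of all factors after the first has coefficients 1,2,-1,3,8,-4,2,12,-6,-2,8,-4,-3 for degrees 0…12.
[x^12] = 1·(-3) + 3·(-4) − 2·8 − 1·(-2) = -29.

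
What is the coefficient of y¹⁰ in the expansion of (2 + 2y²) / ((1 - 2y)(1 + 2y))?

2560

The denominator gives the recurrence a_n = 4a_(n−2) for n ≥ 3; the numerator fixes a_0 = 2, a_1 = 0, a_2 = 10.
Iterating: 2, 0, 10, 0, 40, 0, 160, 0, 640, 0, 2560, so a_10 = 2560.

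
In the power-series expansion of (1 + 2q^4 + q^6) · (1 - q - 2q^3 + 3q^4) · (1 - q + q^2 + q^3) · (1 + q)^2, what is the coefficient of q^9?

(1 + 2q^4 + q^6) has coefficients 1,0,0,0,2,0,1 for degrees 0…6.
(1 - q - 2q^3 + 3q^4) has coefficients 1,-1,0,-2,3,0,0,0,0,0 for degrees 0…9.
Multiplying by (1 - q + q^2 + q^3) gives running coefficients 1,-2,2,-2,4,-5,1,3,0,0 for degrees 0…9.
Finally multiplying by (1 + q)^2, the product of all factors after the first has coefficients 1,0,-1,0,2,1,-5,0,7,3 for degrees 0…9.
[q^9] = 1·3 + 2·1 + 1·0 = 5.

5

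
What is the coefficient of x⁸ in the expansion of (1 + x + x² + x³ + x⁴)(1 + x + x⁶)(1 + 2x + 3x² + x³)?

7

(1 + x + x² + x³ + x⁴) has coefficients 1,1,1,1,1 for degrees 0…4.
(1 + x + x⁶) has coefficients 1,1,0,0,0,0,1,0,0 for degrees 0…8.
Finally multiplying by (1 + 2x + 3x² + x³), the product of all factors after the first has coefficients 1,3,5,4,1,0,1,2,3 for degrees 0…8.
[x⁸] = 1·3 + 1·2 + 1·1 + 1·0 + 1·1 = 7.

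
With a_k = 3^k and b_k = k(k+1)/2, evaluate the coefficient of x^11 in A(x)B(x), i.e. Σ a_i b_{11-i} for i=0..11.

The convolution is the t^11 coefficient of A(t)B(t).
Σ = 1·66 + 3·55 + 9·45 + 27·36 + 81·28 + 243·21 + 729·15 + 2187·10 + 6561·6 + 19683·3 + 59049·1 + 177147·0 = 199248.

199248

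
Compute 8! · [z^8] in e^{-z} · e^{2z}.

1

The EGF product rule gives c_8 = Σ_{k_1+k_2=8} C(8; k_1,k_2) · ∏ g_i(k_i), where e^{-z} gives (-1)^k; e^{2z} gives (2)^k.
g_1(k) for k = 0…8: 1, -1, 1, -1, 1, -1, 1, -1, 1.
g_2(k) for k = 0…8: 1, 2, 4, 8, 16, 32, 64, 128, 256.
c_8 = Σ_k C(8,k)·g_1(k)·g_2(8−k) = 1·1·256 + 8·(-1)·128 + 28·1·64 + 56·(-1)·32 + 70·1·16 + 56·(-1)·8 + 28·1·4 + 8·(-1)·2 + 1·1·1 = 256 − 1024 + 1792 − 1792 + 1120 − 448 + 112 − 16 + 1 = 1.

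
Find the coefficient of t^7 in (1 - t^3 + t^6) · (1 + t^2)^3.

(1 - t^3 + t^6) has coefficients 1,0,0,-1,0,0,1 for degrees 0…6.
(1 + t^2)^3 has coefficients 1,0,3,0,3,0,1,0 for degrees 0…7.
[t^7] = 1·0 − 1·3 + 1·0 = -3.

-3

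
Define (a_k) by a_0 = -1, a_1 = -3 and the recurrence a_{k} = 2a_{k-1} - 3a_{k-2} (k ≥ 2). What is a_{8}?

-129

The ordinary generating function has denominator 1 - 2y + 3y^2.
Iterating the recurrence: a_0,…,a_{8} = -1, -3, -3, 3, 15, 21, -3, -69, -129.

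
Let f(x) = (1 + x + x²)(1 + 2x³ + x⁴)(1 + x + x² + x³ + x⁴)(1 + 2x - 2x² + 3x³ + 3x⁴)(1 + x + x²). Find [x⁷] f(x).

(1 + x + x²) has coefficients 1,1,1 for degrees 0…2.
(1 + 2x³ + x⁴) has coefficients 1,0,0,2,1,0,0,0 for degrees 0…7.
Multiplying by (1 + x + x² + x³ + x⁴) gives running coefficients 1,1,1,3,4,3,3,3 for degrees 0…7.
Multiplying by (1 + 2x - 2x² + 3x³ + 3x⁴) gives running coefficients 1,3,1,6,14,11,13,24 for degrees 0…7.
Finally multiplying by (1 + x + x²), the product of all factors after the first has coefficients 1,4,5,10,21,31,38,48 for degrees 0…7.
[x⁷] = 1·48 + 1·38 + 1·31 = 117.

117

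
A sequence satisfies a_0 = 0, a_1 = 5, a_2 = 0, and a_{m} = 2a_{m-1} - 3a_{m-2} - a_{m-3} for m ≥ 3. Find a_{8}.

315

The ordinary generating function has denominator 1 - 2z + 3z^2 + z^3.
Iterating the recurrence: a_0,…,a_{8} = 0, 5, 0, -15, -35, -25, 70, 250, 315.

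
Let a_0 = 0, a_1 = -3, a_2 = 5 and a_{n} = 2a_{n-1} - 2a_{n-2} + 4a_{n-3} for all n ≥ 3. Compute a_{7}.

144

The ordinary generating function has denominator 1 - 2q + 2q^2 - 4q^3.
Iterating the recurrence: a_0,…,a_{7} = 0, -3, 5, 16, 10, 8, 60, 144.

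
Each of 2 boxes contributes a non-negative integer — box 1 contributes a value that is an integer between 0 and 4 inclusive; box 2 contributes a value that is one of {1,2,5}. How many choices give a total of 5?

The generating function for the choices is (1 + q + q² + q³ + q⁴)·(q + q² + q⁵); the count is [q⁵].
(1 + q + q² + q³ + q⁴) has coefficients 1,1,1,1,1 for degrees 0…4.
(q + q² + q⁵) has coefficients 0,1,1,0,0,1 for degrees 0…5.
[q⁵] = 1·1 + 1·0 + 1·0 + 1·1 + 1·1 = 3.

3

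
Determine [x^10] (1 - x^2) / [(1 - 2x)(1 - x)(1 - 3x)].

Partial fractions give a closed form: a_n = (-3)·2^n + (4)·3^n.
At n = 10: a_10 = 233124.

233124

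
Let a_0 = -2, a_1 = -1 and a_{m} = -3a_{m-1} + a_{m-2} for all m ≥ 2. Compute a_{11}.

-55807

The ordinary generating function has denominator 1 + 3t - t^2.
Iterating the recurrence: a_0,…,a_{11} = -2, -1, 1, -4, 13, -43, 142, -469, 1549, -5116, 16897, -55807.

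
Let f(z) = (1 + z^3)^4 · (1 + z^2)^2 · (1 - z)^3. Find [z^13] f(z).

19

(1 + z^3)^4 has coefficients 1,0,0,4,0,0,6,0,0,4,0,0,1 for degrees 0…12.
(1 + z^2)^2 has coefficients 1,0,2,0,1,0,0,0,0,0,0,0,0,0 for degrees 0…13.
Finally multiplying by (1 - z)^3, the product of all factors after the first has coefficients 1,-3,5,-7,7,-5,3,-1,0,0,0,0,0,0 for degrees 0…13.
[z^13] = 1·0 + 4·0 + 6·(-1) + 4·7 + 1·(-3) = 19.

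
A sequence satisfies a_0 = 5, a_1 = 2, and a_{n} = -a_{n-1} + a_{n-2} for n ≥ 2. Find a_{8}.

The ordinary generating function has denominator 1 + t - t^2.
Iterating the recurrence: a_0,…,a_{8} = 5, 2, 3, -1, 4, -5, 9, -14, 23.

23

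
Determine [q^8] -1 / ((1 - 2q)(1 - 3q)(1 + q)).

-14421

The denominator gives the recurrence a_n = 4a_(n−1) − a_(n−2) − 6a_(n−3) for n ≥ 3; the numerator fixes a_0 = -1, a_1 = -4, a_2 = -15.
Iterating: -1, -4, -15, -50, -161, -504, -1555, -4750, -14421, so a_8 = -14421.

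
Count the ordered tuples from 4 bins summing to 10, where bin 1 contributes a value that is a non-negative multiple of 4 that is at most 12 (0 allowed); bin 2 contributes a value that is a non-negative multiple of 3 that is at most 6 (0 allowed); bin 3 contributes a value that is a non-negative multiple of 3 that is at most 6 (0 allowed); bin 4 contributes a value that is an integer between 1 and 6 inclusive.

9

The generating function for the choices is (1 + t⁴ + t⁸ + t¹²)·(1 + t³ + t⁶)·(1 + t³ + t⁶)·(t + t² + t³ + t⁴ + t⁵ + t⁶); the count is [t¹⁰].
(1 + t⁴ + t⁸ + t¹²) has coefficients 1,0,0,0,1,0,0,0,1,0,0 for degrees 0…10.
(1 + t³ + t⁶) has coefficients 1,0,0,1,0,0,1,0,0,0,0 for degrees 0…10.
Multiplying by (1 + t³ + t⁶) gives running coefficients 1,0,0,2,0,0,3,0,0,2,0 for degrees 0…10.
Finally multiplying by (t + t² + t³ + t⁴ + t⁵ + t⁶), the product of all factors after the first has coefficients 0,1,1,1,3,3,3,5,5,5,5 for degrees 0…10.
[t¹⁰] = 1·5 + 1·3 + 1·1 = 9.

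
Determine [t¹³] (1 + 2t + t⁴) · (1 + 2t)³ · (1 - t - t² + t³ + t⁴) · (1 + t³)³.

147

(1 + 2t + t⁴) has coefficients 1,2,0,0,1 for degrees 0…4.
(1 + 2t)³ has coefficients 1,6,12,8,0,0,0,0,0,0,0,0,0,0 for degrees 0…13.
Multiplying by (1 - t - t² + t³ + t⁴) gives running coefficients 1,5,5,-9,-13,10,20,8,0,0,0,0,0,0 for degrees 0…13.
Finally multiplying by (1 + t³)³, the product of all factors after the first has coefficients 1,5,5,-6,2,25,-4,-16,45,34,-10,35,51,11 for degrees 0…13.
[t¹³] = 1·11 + 2·51 + 1·34 = 147.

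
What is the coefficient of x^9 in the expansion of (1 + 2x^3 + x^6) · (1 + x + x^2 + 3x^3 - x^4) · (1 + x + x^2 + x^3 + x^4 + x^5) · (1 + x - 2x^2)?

-2

(1 + 2x^3 + x^6) has coefficients 1,0,0,2,0,0,1 for degrees 0…6.
(1 + x + x^2 + 3x^3 - x^4) has coefficients 1,1,1,3,-1,0,0,0,0,0 for degrees 0…9.
Multiplying by (1 + x + x^2 + x^3 + x^4 + x^5) gives running coefficients 1,2,3,6,5,5,4,3,2,-1 for degrees 0…9.
Finally multiplying by (1 + x - 2x^2), the product of all factors after the first has coefficients 1,3,3,5,5,-2,-1,-3,-3,-5 for degrees 0…9.
[x^9] = 1·(-5) + 2·(-1) + 1·5 = -2.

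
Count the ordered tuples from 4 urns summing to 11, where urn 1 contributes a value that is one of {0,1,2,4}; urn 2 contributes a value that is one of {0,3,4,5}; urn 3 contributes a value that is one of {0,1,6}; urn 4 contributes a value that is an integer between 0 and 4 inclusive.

The generating function for the choices is (1 + z + z^2 + z^4)·(1 + z^3 + z^4 + z^5)·(1 + z + z^6)·(1 + z + z^2 + z^3 + z^4); the count is [z^11].
(1 + z + z^2 + z^4) has coefficients 1,1,1,0,1 for degrees 0…4.
(1 + z^3 + z^4 + z^5) has coefficients 1,0,0,1,1,1,0,0,0,0,0,0 for degrees 0…11.
Multiplying by (1 + z + z^6) gives running coefficients 1,1,0,1,2,2,2,0,0,1,1,1 for degrees 0…11.
Finally multiplying by (1 + z + z^2 + z^3 + z^4), the product of all factors after the first has coefficients 1,2,2,3,5,6,7,7,6,5,4,3 for degrees 0…11.
[z^11] = 1·3 + 1·4 + 1·5 + 1·7 = 19.

19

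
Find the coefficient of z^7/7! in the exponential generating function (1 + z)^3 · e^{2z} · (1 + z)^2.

93088

The EGF product rule gives c_7 = Σ_{k_1+k_2+k_3=7} C(7; k_1,k_2,k_3) · ∏ g_i(k_i), where (1+z)^3 gives the falling factorial (3)_k; e^{2z} gives (2)^k; (1+z)^2 gives the falling factorial (2)_k.
g_1(k) for k = 0…7: 1, 3, 6, 6, 0, 0, 0, 0.
g_2(k) for k = 0…7: 1, 2, 4, 8, 16, 32, 64, 128.
g_3(k) for k = 0…7: 1, 2, 2, 0, 0, 0, 0, 0.
First combine the last two factors: h(k) = Σ_j C(k,j)·g_2(j)·g_3(k−j) for k = 0…7: 1, 4, 14, 44, 128, 352, 928, 2368.
c_7 = Σ_k C(7,k)·g_1(k)·h(7−k) = 1·1·2368 + 7·3·928 + 21·6·352 + 35·6·128 = 2368 + 19488 + 44352 + 26880 = 93088.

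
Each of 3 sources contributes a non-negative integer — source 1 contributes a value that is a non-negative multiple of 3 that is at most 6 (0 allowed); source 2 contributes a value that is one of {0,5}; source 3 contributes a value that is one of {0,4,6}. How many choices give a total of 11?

The generating function for the choices is (1 + z³ + z⁶)·(1 + z⁵)·(1 + z⁴ + z⁶); the count is [z¹¹].
(1 + z³ + z⁶) has coefficients 1,0,0,1,0,0,1 for degrees 0…6.
(1 + z⁵) has coefficients 1,0,0,0,0,1,0,0,0,0,0,0 for degrees 0…11.
Finally multiplying by (1 + z⁴ + z⁶), the product of all factors after the first has coefficients 1,0,0,0,1,1,1,0,0,1,0,1 for degrees 0…11.
[z¹¹] = 1·1 + 1·0 + 1·1 = 2.

2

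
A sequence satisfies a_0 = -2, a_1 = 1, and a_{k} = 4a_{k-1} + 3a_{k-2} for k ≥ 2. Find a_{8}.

The ordinary generating function has denominator 1 - 4t - 3t^2.
Iterating the recurrence: a_0,…,a_{8} = -2, 1, -2, -5, -26, -119, -554, -2573, -11954.

-11954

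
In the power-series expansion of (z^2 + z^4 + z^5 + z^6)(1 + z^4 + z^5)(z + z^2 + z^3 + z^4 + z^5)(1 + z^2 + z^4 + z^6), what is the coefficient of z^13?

(z^2 + z^4 + z^5 + z^6) has coefficients 0,0,1,0,1,1,1 for degrees 0…6.
(1 + z^4 + z^5) has coefficients 1,0,0,0,1,1,0,0,0,0,0,0,0,0 for degrees 0…13.
Multiplying by (z + z^2 + z^3 + z^4 + z^5) gives running coefficients 0,1,1,1,1,2,2,2,2,2,1,0,0,0 for degrees 0…13.
Finally multiplying by (1 + z^2 + z^4 + z^6), the product of all factors after the first has coefficients 0,1,1,2,2,4,4,6,6,7,6,6,5,4 for degrees 0…13.
[z^13] = 1·6 + 1·7 + 1·6 + 1·6 = 25.

25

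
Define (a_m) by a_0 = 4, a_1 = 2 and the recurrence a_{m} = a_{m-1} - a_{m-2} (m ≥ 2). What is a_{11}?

The ordinary generating function has denominator 1 - y + y^2.
Iterating the recurrence: a_0,…,a_{11} = 4, 2, -2, -4, -2, 2, 4, 2, -2, -4, -2, 2.

2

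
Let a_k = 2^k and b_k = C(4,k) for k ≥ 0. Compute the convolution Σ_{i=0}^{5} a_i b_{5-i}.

162

The convolution is the x^5 coefficient of A(x)B(x).
Σ = 1·0 + 2·1 + 4·4 + 8·6 + 16·4 + 32·1 = 162.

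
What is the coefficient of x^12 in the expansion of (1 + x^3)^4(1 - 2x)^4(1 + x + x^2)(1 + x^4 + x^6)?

(1 + x^3)^4 has coefficients 1,0,0,4,0,0,6,0,0,4,0,0,1 for degrees 0…12.
(1 - 2x)^4 has coefficients 1,-8,24,-32,16,0,0,0,0,0,0,0,0 for degrees 0…12.
Multiplying by (1 + x + x^2) gives running coefficients 1,-7,17,-16,8,-16,16,0,0,0,0,0,0 for degrees 0…12.
Finally multiplying by (1 + x^4 + x^6), the product of all factors after the first has coefficients 1,-7,17,-16,9,-23,34,-23,25,-32,24,-16,16 for degrees 0…12.
[x^12] = 1·16 + 4·(-32) + 6·34 + 4·(-16) + 1·1 = 29.

29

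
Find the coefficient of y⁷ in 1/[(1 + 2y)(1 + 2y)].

-1024

The denominator gives the recurrence a_n = −4a_(n−1) − 4a_(n−2) for n ≥ 2; the numerator fixes a_0 = 1, a_1 = -4.
Iterating: 1, -4, 12, -32, 80, -192, 448, -1024, so a_7 = -1024.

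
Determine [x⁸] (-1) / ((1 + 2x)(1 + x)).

Partial fractions give a closed form: a_n = (-2)·(-2)^n + (1)·(-1)^n.
At n = 8: a_8 = -511.

-511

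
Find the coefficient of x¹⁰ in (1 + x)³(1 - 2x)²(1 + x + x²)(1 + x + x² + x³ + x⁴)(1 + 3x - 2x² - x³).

9

(1 + x)³ has coefficients 1,3,3,1 for degrees 0…3.
(1 - 2x)² has coefficients 1,-4,4,0,0,0,0,0,0,0,0 for degrees 0…10.
Multiplying by (1 + x + x²) gives running coefficients 1,-3,1,0,4,0,0,0,0,0,0 for degrees 0…10.
Multiplying by (1 + x + x² + x³ + x⁴) gives running coefficients 1,-2,-1,-1,3,2,5,4,4,0,0 for degrees 0…10.
Finally multiplying by (1 + 3x - 2x² - x³), the product of all factors after the first has coefficients 1,1,-9,-1,4,14,6,12,4,-1,-12 for degrees 0…10.
[x¹⁰] = 1·(-12) + 3·(-1) + 3·4 + 1·12 = 9.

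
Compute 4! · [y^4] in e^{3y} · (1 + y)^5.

The EGF product rule gives c_4 = Σ_{k_1+k_2=4} C(4; k_1,k_2) · ∏ g_i(k_i), where e^{3y} gives (3)^k; (1+y)^5 gives the falling factorial (5)_k.
g_1(k) for k = 0…4: 1, 3, 9, 27, 81.
g_2(k) for k = 0…4: 1, 5, 20, 60, 120.
c_4 = Σ_k C(4,k)·g_1(k)·g_2(4−k) = 1·1·120 + 4·3·60 + 6·9·20 + 4·27·5 + 1·81·1 = 120 + 720 + 1080 + 540 + 81 = 2541.

2541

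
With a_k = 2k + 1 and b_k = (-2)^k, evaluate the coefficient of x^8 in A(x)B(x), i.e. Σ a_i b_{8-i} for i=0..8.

This is [x^8] in the product of the two ordinary generating functions.
Σ = 1·256 + 3·(-128) + 5·64 + 7·(-32) + 9·16 + 11·(-8) + 13·4 + 15·(-2) + 17·1 = 63.

63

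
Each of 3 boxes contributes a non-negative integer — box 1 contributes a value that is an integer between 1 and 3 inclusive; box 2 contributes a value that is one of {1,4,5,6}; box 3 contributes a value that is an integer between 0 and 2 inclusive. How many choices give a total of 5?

3

The generating function for the choices is (z + z² + z³)·(z + z⁴ + z⁵ + z⁶)·(1 + z + z²); the count is [z⁵].
(z + z² + z³) has coefficients 0,1,1,1 for degrees 0…3.
(z + z⁴ + z⁵ + z⁶) has coefficients 0,1,0,0,1,1 for degrees 0…5.
Finally multiplying by (1 + z + z²), the product of all factors after the first has coefficients 0,1,1,1,1,2 for degrees 0…5.
[z⁵] = 1·1 + 1·1 + 1·1 = 3.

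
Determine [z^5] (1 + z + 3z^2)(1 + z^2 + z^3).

(1 + z + 3z^2) has coefficients 1,1,3 for degrees 0…2.
(1 + z^2 + z^3) has coefficients 1,0,1,1,0,0 for degrees 0…5.
[z^5] = 1·0 + 1·0 + 3·1 = 3.

3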